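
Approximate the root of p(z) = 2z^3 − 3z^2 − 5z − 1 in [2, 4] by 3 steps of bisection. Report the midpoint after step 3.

2.75

z = 3 gives p = 11, positive; keep [2, 3]
z = 2.5 gives p = -1, negative; keep [2.5, 3]
z = 2.75 gives p = 4.15625, positive; keep [2.5, 2.75]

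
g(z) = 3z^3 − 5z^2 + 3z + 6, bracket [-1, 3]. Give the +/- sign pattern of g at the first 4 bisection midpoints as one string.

m = 1, g(m) = 7 (+); new bracket [-1, 1]
m = 0, g(m) = 6 (+); new bracket [-1, 0]
m = -0.5, g(m) = 2.875 (+); new bracket [-1, -0.5]
m = -0.75, g(m) = -0.3281 (−); new bracket [-0.75, -0.5]

+++-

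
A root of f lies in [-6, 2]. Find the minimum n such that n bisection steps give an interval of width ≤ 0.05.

8

Width after n steps is 8/2^n. Need 2^n ≥ 8/0.05 = 160.
2^7 = 128 < 160 ≤ 2^8 = 256, so n = 8.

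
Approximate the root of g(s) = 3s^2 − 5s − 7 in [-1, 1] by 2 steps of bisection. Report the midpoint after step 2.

-0.5

m = 0, g(m) = -7 (−); new bracket [-1, 0]
m = -0.5, g(m) = -3.75 (−); new bracket [-1, -0.5]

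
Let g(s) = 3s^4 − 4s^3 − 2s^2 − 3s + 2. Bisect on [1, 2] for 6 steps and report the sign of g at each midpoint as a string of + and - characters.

--+---

midpoint 1.5: g = -5.3125 < 0 → [1.5, 2]
midpoint 1.75: g = -2.675781 < 0 → [1.75, 2]
midpoint 1.875: g = 0.05542 > 0 → [1.75, 1.875]
midpoint 1.8125: g = -1.4484 < 0 → [1.8125, 1.875]
midpoint 1.84375: g = -0.7327 < 0 → [1.84375, 1.875]
midpoint 1.859375: g = -0.3479 < 0 → [1.859375, 1.875]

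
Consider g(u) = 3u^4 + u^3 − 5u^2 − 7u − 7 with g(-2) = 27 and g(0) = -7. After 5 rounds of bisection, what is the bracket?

[-1.3125, -1.25]

g(-1) = -3 < 0, so the root lies in [-2, -1]
g(-1.5) = 4.0625 > 0, so the root lies in [-1.5, -1]
g(-1.25) = -0.691406 < 0, so the root lies in [-1.5, -1.25]
g(-1.375) = 1.2957 > 0, so the root lies in [-1.375, -1.25]
g(-1.3125) = 0.2159 > 0, so the root lies in [-1.3125, -1.25]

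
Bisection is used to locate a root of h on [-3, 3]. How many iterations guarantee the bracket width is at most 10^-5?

Width after n steps is 6/2^n. Need 2^n ≥ 6/10^-5 = 600000.
2^19 = 524288 < 600000 ≤ 2^20 = 1048576, so n = 20.

20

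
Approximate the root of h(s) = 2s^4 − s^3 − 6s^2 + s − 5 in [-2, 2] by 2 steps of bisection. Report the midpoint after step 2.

s = 0 gives h = -5, negative; keep [-2, 0]
s = -1 gives h = -9, negative; keep [-2, -1]

-1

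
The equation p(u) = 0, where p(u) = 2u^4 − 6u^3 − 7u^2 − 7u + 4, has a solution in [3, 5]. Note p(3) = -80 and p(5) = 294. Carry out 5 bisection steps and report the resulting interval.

m = 4, p(m) = -8 (−); new bracket [4, 5]
m = 4.5, p(m) = 104.125 (+); new bracket [4, 4.5]
m = 4.25, p(m) = 39.726562 (+); new bracket [4, 4.25]
m = 4.125, p(m) = 13.9419 (+); new bracket [4, 4.125]
m = 4.0625, p(m) = 2.5103 (+); new bracket [4, 4.0625]

[4, 4.0625]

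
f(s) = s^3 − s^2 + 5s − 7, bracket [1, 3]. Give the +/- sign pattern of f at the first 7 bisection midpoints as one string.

++-++--

f(2) = 7 > 0, so the root lies in [1, 2]
f(1.5) = 1.625 > 0, so the root lies in [1, 1.5]
f(1.25) = -0.359375 < 0, so the root lies in [1.25, 1.5]
f(1.375) = 0.584 > 0, so the root lies in [1.25, 1.375]
f(1.3125) = 0.1008 > 0, so the root lies in [1.25, 1.3125]
f(1.28125) = -0.132 < 0, so the root lies in [1.28125, 1.3125]
f(1.296875) = -0.0163 < 0, so the root lies in [1.296875, 1.3125]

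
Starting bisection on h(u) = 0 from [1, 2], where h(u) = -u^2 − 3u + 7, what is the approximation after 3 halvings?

1.625

h(1.5) = 0.25 > 0, so the root lies in [1.5, 2]
h(1.75) = -1.3125 < 0, so the root lies in [1.5, 1.75]
h(1.625) = -0.515625 < 0, so the root lies in [1.5, 1.625]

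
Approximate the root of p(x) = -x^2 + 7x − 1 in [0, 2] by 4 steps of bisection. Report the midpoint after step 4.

0.125

midpoint 1: p = 5 > 0 → [0, 1]
midpoint 0.5: p = 2.25 > 0 → [0, 0.5]
midpoint 0.25: p = 0.6875 > 0 → [0, 0.25]
midpoint 0.125: p = -0.1406 < 0 → [0.125, 0.25]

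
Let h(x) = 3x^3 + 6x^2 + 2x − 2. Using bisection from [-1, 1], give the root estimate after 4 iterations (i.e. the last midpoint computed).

0.375

m = 0, h(m) = -2 (−); new bracket [0, 1]
m = 0.5, h(m) = 0.875 (+); new bracket [0, 0.5]
m = 0.25, h(m) = -1.078125 (−); new bracket [0.25, 0.5]
m = 0.375, h(m) = -0.248 (−); new bracket [0.375, 0.5]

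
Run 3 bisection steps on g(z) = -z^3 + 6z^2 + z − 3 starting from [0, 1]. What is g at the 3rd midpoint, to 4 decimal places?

-0.2754

m = 0.5, g(m) = -1.125 (−); new bracket [0.5, 1]
m = 0.75, g(m) = 0.703125 (+); new bracket [0.5, 0.75]
m = 0.625, g(m) = -0.275391 (−); new bracket [0.625, 0.75]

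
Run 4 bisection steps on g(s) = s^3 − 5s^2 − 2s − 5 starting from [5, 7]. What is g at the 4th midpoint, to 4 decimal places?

3.5254

s = 6 gives g = 19, positive; keep [5, 6]
s = 5.5 gives g = -0.875, negative; keep [5.5, 6]
s = 5.75 gives g = 8.296875, positive; keep [5.5, 5.75]
s = 5.625 gives g = 3.5254, positive; keep [5.5, 5.625]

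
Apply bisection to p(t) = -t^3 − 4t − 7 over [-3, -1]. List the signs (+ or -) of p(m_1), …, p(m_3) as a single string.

midpoint -2: p = 9 > 0 → [-2, -1]
midpoint -1.5: p = 2.375 > 0 → [-1.5, -1]
midpoint -1.25: p = -0.046875 < 0 → [-1.5, -1.25]

++-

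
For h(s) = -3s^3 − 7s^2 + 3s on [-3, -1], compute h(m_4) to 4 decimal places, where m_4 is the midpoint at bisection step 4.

-1.8457

m = -2, h(m) = -10 (−); new bracket [-3, -2]
m = -2.5, h(m) = -4.375 (−); new bracket [-3, -2.5]
m = -2.75, h(m) = 1.203125 (+); new bracket [-2.75, -2.5]
m = -2.625, h(m) = -1.8457 (−); new bracket [-2.75, -2.625]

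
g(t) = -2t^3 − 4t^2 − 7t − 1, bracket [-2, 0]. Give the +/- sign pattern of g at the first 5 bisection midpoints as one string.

+++-+

midpoint -1: g = 4 > 0 → [-1, 0]
midpoint -0.5: g = 1.75 > 0 → [-0.5, 0]
midpoint -0.25: g = 0.53125 > 0 → [-0.25, 0]
midpoint -0.125: g = -0.1836 < 0 → [-0.25, -0.125]
midpoint -0.1875: g = 0.1851 > 0 → [-0.1875, -0.125]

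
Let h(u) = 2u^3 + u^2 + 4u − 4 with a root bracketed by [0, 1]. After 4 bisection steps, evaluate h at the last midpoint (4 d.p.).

h(0.5) = -1.5 < 0, so the root lies in [0.5, 1]
h(0.75) = 0.40625 > 0, so the root lies in [0.5, 0.75]
h(0.625) = -0.621094 < 0, so the root lies in [0.625, 0.75]
h(0.6875) = -0.1274 < 0, so the root lies in [0.6875, 0.75]

-0.1274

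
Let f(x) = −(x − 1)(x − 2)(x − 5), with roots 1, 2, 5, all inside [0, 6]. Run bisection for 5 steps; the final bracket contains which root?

5

x = 3 gives f = 4, positive; keep [3, 6]
x = 4.5 gives f = 4.375, positive; keep [4.5, 6]
x = 5.25 gives f = -3.453125, negative; keep [4.5, 5.25]
x = 4.875 gives f = 1.3926, positive; keep [4.875, 5.25]
x = 5.0625 gives f = -0.7776, negative; keep [4.875, 5.0625]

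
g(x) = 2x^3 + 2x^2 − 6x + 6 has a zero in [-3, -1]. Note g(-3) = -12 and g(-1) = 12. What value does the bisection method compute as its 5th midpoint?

midpoint -2: g = 10 > 0 → [-3, -2]
midpoint -2.5: g = 2.25 > 0 → [-3, -2.5]
midpoint -2.75: g = -3.96875 < 0 → [-2.75, -2.5]
midpoint -2.625: g = -0.6445 < 0 → [-2.625, -2.5]
midpoint -2.5625: g = 0.855 > 0 → [-2.625, -2.5625]

-2.5625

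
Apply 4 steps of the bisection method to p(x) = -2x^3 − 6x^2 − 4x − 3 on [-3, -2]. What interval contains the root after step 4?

x = -2.5 gives p = 0.75, positive; keep [-2.5, -2]
x = -2.25 gives p = -1.59375, negative; keep [-2.5, -2.25]
x = -2.375 gives p = -0.550781, negative; keep [-2.5, -2.375]
x = -2.4375 gives p = 0.0659, positive; keep [-2.4375, -2.375]

[-2.4375, -2.375]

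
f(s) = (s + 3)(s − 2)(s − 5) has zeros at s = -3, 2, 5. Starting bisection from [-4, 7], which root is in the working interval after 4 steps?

-3

m = 1.5, f(m) = 7.875 (+); new bracket [-4, 1.5]
m = -1.25, f(m) = 35.546875 (+); new bracket [-4, -1.25]
m = -2.625, f(m) = 13.224609 (+); new bracket [-4, -2.625]
m = -3.3125, f(m) = -13.8 (−); new bracket [-3.3125, -2.625]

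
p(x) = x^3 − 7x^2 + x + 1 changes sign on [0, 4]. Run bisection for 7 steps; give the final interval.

[0.46875, 0.5]

m = 2, p(m) = -17 (−); new bracket [0, 2]
m = 1, p(m) = -4 (−); new bracket [0, 1]
m = 0.5, p(m) = -0.125 (−); new bracket [0, 0.5]
m = 0.25, p(m) = 0.8281 (+); new bracket [0.25, 0.5]
m = 0.375, p(m) = 0.4434 (+); new bracket [0.375, 0.5]
m = 0.4375, p(m) = 0.1814 (+); new bracket [0.4375, 0.5]
m = 0.46875, p(m) = 0.0337 (+); new bracket [0.46875, 0.5]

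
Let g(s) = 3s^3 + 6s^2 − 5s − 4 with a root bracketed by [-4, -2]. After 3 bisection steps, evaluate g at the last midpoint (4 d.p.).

m = -3, g(m) = -16 (−); new bracket [-3, -2]
m = -2.5, g(m) = -0.875 (−); new bracket [-2.5, -2]
m = -2.25, g(m) = 3.453125 (+); new bracket [-2.5, -2.25]

3.4531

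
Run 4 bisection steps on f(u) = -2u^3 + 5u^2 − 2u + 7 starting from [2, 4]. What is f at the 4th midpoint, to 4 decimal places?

f(3) = -8 < 0, so the root lies in [2, 3]
f(2.5) = 2 > 0, so the root lies in [2.5, 3]
f(2.75) = -2.28125 < 0, so the root lies in [2.5, 2.75]
f(2.625) = 0.0273 > 0, so the root lies in [2.625, 2.75]

0.0273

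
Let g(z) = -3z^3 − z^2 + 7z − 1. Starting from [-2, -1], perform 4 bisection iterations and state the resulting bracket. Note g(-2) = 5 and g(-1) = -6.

[-1.8125, -1.75]

g(-1.5) = -3.625 < 0, so the root lies in [-2, -1.5]
g(-1.75) = -0.234375 < 0, so the root lies in [-2, -1.75]
g(-1.875) = 2.134766 > 0, so the root lies in [-1.875, -1.75]
g(-1.8125) = 0.8904 > 0, so the root lies in [-1.8125, -1.75]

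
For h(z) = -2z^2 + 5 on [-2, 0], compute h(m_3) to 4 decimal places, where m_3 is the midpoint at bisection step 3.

h(-1) = 3 > 0, so the root lies in [-2, -1]
h(-1.5) = 0.5 > 0, so the root lies in [-2, -1.5]
h(-1.75) = -1.125 < 0, so the root lies in [-1.75, -1.5]

-1.1250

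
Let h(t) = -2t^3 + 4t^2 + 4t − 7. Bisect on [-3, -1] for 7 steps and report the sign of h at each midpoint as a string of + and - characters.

t = -2 gives h = 17, positive; keep [-2, -1]
t = -1.5 gives h = 2.75, positive; keep [-1.5, -1]
t = -1.25 gives h = -1.84375, negative; keep [-1.5, -1.25]
t = -1.375 gives h = 0.2617, positive; keep [-1.375, -1.25]
t = -1.3125 gives h = -0.8374, negative; keep [-1.375, -1.3125]
t = -1.34375 gives h = -0.2996, negative; keep [-1.375, -1.34375]
t = -1.359375 gives h = -0.0219, negative; keep [-1.375, -1.359375]

++-+---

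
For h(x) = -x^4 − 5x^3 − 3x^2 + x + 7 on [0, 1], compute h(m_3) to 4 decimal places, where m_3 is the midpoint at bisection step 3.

1.6423

h(0.5) = 6.0625 > 0, so the root lies in [0.5, 1]
h(0.75) = 3.636719 > 0, so the root lies in [0.75, 1]
h(0.875) = 1.642334 > 0, so the root lies in [0.875, 1]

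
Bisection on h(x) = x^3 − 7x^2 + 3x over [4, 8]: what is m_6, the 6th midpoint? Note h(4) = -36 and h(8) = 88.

midpoint 6: h = -18 < 0 → [6, 8]
midpoint 7: h = 21 > 0 → [6, 7]
midpoint 6.5: h = -1.625 < 0 → [6.5, 7]
midpoint 6.75: h = 8.8594 > 0 → [6.5, 6.75]
midpoint 6.625: h = 3.416 > 0 → [6.5, 6.625]
midpoint 6.5625: h = 0.8459 > 0 → [6.5, 6.5625]

6.5625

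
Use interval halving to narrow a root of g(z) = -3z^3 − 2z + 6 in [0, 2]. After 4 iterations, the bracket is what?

midpoint 1: g = 1 > 0 → [1, 2]
midpoint 1.5: g = -7.125 < 0 → [1, 1.5]
midpoint 1.25: g = -2.359375 < 0 → [1, 1.25]
midpoint 1.125: g = -0.5215 < 0 → [1, 1.125]

[1, 1.125]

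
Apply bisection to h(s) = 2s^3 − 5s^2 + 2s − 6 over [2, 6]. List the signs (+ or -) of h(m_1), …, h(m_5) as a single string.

h(4) = 50 > 0, so the root lies in [2, 4]
h(3) = 9 > 0, so the root lies in [2, 3]
h(2.5) = -1 < 0, so the root lies in [2.5, 3]
h(2.75) = 3.2812 > 0, so the root lies in [2.5, 2.75]
h(2.625) = 0.9727 > 0, so the root lies in [2.5, 2.625]

++-++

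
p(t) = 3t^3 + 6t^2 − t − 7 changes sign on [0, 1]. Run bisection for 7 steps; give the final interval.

[0.9453125, 0.953125]

t = 0.5 gives p = -5.625, negative; keep [0.5, 1]
t = 0.75 gives p = -3.109375, negative; keep [0.75, 1]
t = 0.875 gives p = -1.271484, negative; keep [0.875, 1]
t = 0.9375 gives p = -0.1921, negative; keep [0.9375, 1]
t = 0.96875 gives p = 0.3896, positive; keep [0.9375, 0.96875]
t = 0.953125 gives p = 0.0951, positive; keep [0.9375, 0.953125]
t = 0.9453125 gives p = -0.0494, negative; keep [0.9453125, 0.953125]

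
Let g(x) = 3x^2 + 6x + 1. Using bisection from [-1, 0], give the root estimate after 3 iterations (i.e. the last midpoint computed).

m = -0.5, g(m) = -1.25 (−); new bracket [-0.5, 0]
m = -0.25, g(m) = -0.3125 (−); new bracket [-0.25, 0]
m = -0.125, g(m) = 0.296875 (+); new bracket [-0.25, -0.125]

-0.125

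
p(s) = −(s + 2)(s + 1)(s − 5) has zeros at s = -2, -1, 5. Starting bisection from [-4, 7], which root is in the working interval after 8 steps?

s = 1.5 gives p = 30.625, positive; keep [1.5, 7]
s = 4.25 gives p = 24.609375, positive; keep [4.25, 7]
s = 5.625 gives p = -31.572266, negative; keep [4.25, 5.625]
s = 4.9375 gives p = 2.5745, positive; keep [4.9375, 5.625]
s = 5.28125 gives p = -12.8631, negative; keep [4.9375, 5.28125]
s = 5.109375 gives p = -4.7506, negative; keep [4.9375, 5.109375]
s = 5.0234375 gives p = -0.9915, negative; keep [4.9375, 5.0234375]
s = 4.98046875 gives p = 0.8154, positive; keep [4.98046875, 5.0234375]

5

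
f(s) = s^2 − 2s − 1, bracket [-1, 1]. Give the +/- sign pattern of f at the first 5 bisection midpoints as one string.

m = 0, f(m) = -1 (−); new bracket [-1, 0]
m = -0.5, f(m) = 0.25 (+); new bracket [-0.5, 0]
m = -0.25, f(m) = -0.4375 (−); new bracket [-0.5, -0.25]
m = -0.375, f(m) = -0.1094 (−); new bracket [-0.5, -0.375]
m = -0.4375, f(m) = 0.0664 (+); new bracket [-0.4375, -0.375]

-+--+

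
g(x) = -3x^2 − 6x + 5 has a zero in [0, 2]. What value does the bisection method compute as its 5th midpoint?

m = 1, g(m) = -4 (−); new bracket [0, 1]
m = 0.5, g(m) = 1.25 (+); new bracket [0.5, 1]
m = 0.75, g(m) = -1.1875 (−); new bracket [0.5, 0.75]
m = 0.625, g(m) = 0.0781 (+); new bracket [0.625, 0.75]
m = 0.6875, g(m) = -0.543 (−); new bracket [0.625, 0.6875]

0.6875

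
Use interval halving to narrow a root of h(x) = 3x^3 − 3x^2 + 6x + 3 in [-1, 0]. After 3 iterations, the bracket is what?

[-0.5, -0.375]

m = -0.5, h(m) = -1.125 (−); new bracket [-0.5, 0]
m = -0.25, h(m) = 1.265625 (+); new bracket [-0.5, -0.25]
m = -0.375, h(m) = 0.169922 (+); new bracket [-0.5, -0.375]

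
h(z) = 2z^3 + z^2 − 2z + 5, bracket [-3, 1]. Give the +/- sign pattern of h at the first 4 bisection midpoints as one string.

m = -1, h(m) = 6 (+); new bracket [-3, -1]
m = -2, h(m) = -3 (−); new bracket [-2, -1]
m = -1.5, h(m) = 3.5 (+); new bracket [-2, -1.5]
m = -1.75, h(m) = 0.8438 (+); new bracket [-2, -1.75]

+-++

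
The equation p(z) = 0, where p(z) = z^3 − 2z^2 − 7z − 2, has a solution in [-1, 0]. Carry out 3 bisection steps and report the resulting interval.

midpoint -0.5: p = 0.875 > 0 → [-0.5, 0]
midpoint -0.25: p = -0.390625 < 0 → [-0.5, -0.25]
midpoint -0.375: p = 0.291016 > 0 → [-0.375, -0.25]

[-0.375, -0.25]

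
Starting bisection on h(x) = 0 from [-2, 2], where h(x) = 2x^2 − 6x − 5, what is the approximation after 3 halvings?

-0.5

midpoint 0: h = -5 < 0 → [-2, 0]
midpoint -1: h = 3 > 0 → [-1, 0]
midpoint -0.5: h = -1.5 < 0 → [-1, -0.5]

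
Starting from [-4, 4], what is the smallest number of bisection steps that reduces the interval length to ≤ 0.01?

Width after n steps is 8/2^n. Need 2^n ≥ 8/0.01 = 800.
2^9 = 512 < 800 ≤ 2^10 = 1024, so n = 10.

10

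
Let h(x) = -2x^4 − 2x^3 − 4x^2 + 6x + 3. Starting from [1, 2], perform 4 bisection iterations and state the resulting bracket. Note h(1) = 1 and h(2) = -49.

[1, 1.0625]

m = 1.5, h(m) = -13.875 (−); new bracket [1, 1.5]
m = 1.25, h(m) = -4.539062 (−); new bracket [1, 1.25]
m = 1.125, h(m) = -1.36377 (−); new bracket [1, 1.125]
m = 1.0625, h(m) = -0.0884 (−); new bracket [1, 1.0625]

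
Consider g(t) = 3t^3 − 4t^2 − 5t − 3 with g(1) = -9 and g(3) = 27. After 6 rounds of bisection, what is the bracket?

t = 2 gives g = -5, negative; keep [2, 3]
t = 2.5 gives g = 6.375, positive; keep [2, 2.5]
t = 2.25 gives g = -0.328125, negative; keep [2.25, 2.5]
t = 2.375 gives g = 2.752, positive; keep [2.25, 2.375]
t = 2.3125 gives g = 1.1462, positive; keep [2.25, 2.3125]
t = 2.28125 gives g = 0.3929, positive; keep [2.25, 2.28125]

[2.25, 2.28125]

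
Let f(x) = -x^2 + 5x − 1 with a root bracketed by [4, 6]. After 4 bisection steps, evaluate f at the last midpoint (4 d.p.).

-0.3906

f(5) = -1 < 0, so the root lies in [4, 5]
f(4.5) = 1.25 > 0, so the root lies in [4.5, 5]
f(4.75) = 0.1875 > 0, so the root lies in [4.75, 5]
f(4.875) = -0.3906 < 0, so the root lies in [4.75, 4.875]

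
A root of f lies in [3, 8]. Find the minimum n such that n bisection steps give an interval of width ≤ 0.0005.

Width after n steps is 5/2^n. Need 2^n ≥ 5/0.0005 = 10000.
2^13 = 8192 < 10000 ≤ 2^14 = 16384, so n = 14.

14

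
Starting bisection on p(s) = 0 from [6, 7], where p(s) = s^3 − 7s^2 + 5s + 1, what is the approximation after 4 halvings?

6.1875

midpoint 6.5: p = 12.375 > 0 → [6, 6.5]
midpoint 6.25: p = 2.953125 > 0 → [6, 6.25]
midpoint 6.125: p = -1.201172 < 0 → [6.125, 6.25]
midpoint 6.1875: p = 0.8308 > 0 → [6.125, 6.1875]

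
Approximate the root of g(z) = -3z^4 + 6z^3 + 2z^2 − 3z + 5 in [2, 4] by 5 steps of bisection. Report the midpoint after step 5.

2.1875

m = 3, g(m) = -67 (−); new bracket [2, 3]
m = 2.5, g(m) = -13.4375 (−); new bracket [2, 2.5]
m = 2.25, g(m) = -0.167969 (−); new bracket [2, 2.25]
m = 2.125, g(m) = 4.0579 (+); new bracket [2.125, 2.25]
m = 2.1875, g(m) = 2.1198 (+); new bracket [2.1875, 2.25]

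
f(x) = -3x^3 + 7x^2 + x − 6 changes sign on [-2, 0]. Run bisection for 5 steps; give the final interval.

[-0.875, -0.8125]

midpoint -1: f = 3 > 0 → [-1, 0]
midpoint -0.5: f = -4.375 < 0 → [-1, -0.5]
midpoint -0.75: f = -1.546875 < 0 → [-1, -0.75]
midpoint -0.875: f = 0.4941 > 0 → [-0.875, -0.75]
midpoint -0.8125: f = -0.5823 < 0 → [-0.875, -0.8125]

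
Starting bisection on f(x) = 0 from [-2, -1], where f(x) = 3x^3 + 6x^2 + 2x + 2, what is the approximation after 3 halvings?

-1.875

m = -1.5, f(m) = 2.375 (+); new bracket [-2, -1.5]
m = -1.75, f(m) = 0.796875 (+); new bracket [-2, -1.75]
m = -1.875, f(m) = -0.431641 (−); new bracket [-1.875, -1.75]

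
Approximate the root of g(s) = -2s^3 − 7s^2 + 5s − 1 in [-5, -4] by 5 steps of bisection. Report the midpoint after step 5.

midpoint -4.5: g = 17 > 0 → [-4.5, -4]
midpoint -4.25: g = 4.84375 > 0 → [-4.25, -4]
midpoint -4.125: g = -0.355469 < 0 → [-4.25, -4.125]
midpoint -4.1875: g = 2.1733 > 0 → [-4.1875, -4.125]
midpoint -4.15625: g = 0.8914 > 0 → [-4.15625, -4.125]

-4.15625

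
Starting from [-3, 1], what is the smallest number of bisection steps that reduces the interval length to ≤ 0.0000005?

Width after n steps is 4/2^n. Need 2^n ≥ 4/0.0000005 = 8000000.
2^22 = 4194304 < 8000000 ≤ 2^23 = 8388608, so n = 23.

23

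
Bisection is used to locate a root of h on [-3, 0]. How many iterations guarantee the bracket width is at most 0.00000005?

Width after n steps is 3/2^n. Need 2^n ≥ 3/0.00000005 = 60000000.
2^25 = 33554432 < 60000000 ≤ 2^26 = 67108864, so n = 26.

26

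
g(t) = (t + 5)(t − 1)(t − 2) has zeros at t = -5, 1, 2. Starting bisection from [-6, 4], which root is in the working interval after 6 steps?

-5

midpoint -1: g = 24 > 0 → [-6, -1]
midpoint -3.5: g = 37.125 > 0 → [-6, -3.5]
midpoint -4.75: g = 9.703125 > 0 → [-6, -4.75]
midpoint -5.375: g = -17.6309 < 0 → [-5.375, -4.75]
midpoint -5.0625: g = -2.676 < 0 → [-5.0625, -4.75]
midpoint -4.90625: g = 3.8241 > 0 → [-5.0625, -4.90625]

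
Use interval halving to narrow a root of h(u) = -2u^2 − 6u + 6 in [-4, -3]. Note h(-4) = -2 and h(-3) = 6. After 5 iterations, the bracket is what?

[-3.8125, -3.78125]

h(-3.5) = 2.5 > 0, so the root lies in [-4, -3.5]
h(-3.75) = 0.375 > 0, so the root lies in [-4, -3.75]
h(-3.875) = -0.78125 < 0, so the root lies in [-3.875, -3.75]
h(-3.8125) = -0.1953 < 0, so the root lies in [-3.8125, -3.75]
h(-3.78125) = 0.0918 > 0, so the root lies in [-3.8125, -3.78125]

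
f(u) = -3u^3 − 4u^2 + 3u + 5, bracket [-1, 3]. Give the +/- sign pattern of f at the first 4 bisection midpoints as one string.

+---

m = 1, f(m) = 1 (+); new bracket [1, 3]
m = 2, f(m) = -29 (−); new bracket [1, 2]
m = 1.5, f(m) = -9.625 (−); new bracket [1, 1.5]
m = 1.25, f(m) = -3.3594 (−); new bracket [1, 1.25]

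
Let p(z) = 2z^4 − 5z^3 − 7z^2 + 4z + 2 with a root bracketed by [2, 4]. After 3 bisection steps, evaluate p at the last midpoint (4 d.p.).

z = 3 gives p = -22, negative; keep [3, 4]
z = 3.5 gives p = 16, positive; keep [3, 3.5]
z = 3.25 gives p = -7.445312, negative; keep [3.25, 3.5]

-7.4453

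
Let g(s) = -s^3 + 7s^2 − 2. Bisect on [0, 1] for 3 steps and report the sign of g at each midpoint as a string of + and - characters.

-++

g(0.5) = -0.375 < 0, so the root lies in [0.5, 1]
g(0.75) = 1.515625 > 0, so the root lies in [0.5, 0.75]
g(0.625) = 0.490234 > 0, so the root lies in [0.5, 0.625]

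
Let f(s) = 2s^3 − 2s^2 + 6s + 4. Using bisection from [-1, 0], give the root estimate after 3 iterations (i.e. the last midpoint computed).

-0.625

midpoint -0.5: f = 0.25 > 0 → [-1, -0.5]
midpoint -0.75: f = -2.46875 < 0 → [-0.75, -0.5]
midpoint -0.625: f = -1.019531 < 0 → [-0.625, -0.5]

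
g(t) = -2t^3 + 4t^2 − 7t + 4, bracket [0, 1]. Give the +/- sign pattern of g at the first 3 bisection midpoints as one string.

++-

t = 0.5 gives g = 1.25, positive; keep [0.5, 1]
t = 0.75 gives g = 0.15625, positive; keep [0.75, 1]
t = 0.875 gives g = -0.402344, negative; keep [0.75, 0.875]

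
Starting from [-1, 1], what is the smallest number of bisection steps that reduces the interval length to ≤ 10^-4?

Width after n steps is 2/2^n. Need 2^n ≥ 2/10^-4 = 20000.
2^14 = 16384 < 20000 ≤ 2^15 = 32768, so n = 15.

15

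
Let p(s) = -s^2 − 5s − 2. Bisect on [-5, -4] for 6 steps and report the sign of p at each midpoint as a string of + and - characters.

m = -4.5, p(m) = 0.25 (+); new bracket [-5, -4.5]
m = -4.75, p(m) = -0.8125 (−); new bracket [-4.75, -4.5]
m = -4.625, p(m) = -0.265625 (−); new bracket [-4.625, -4.5]
m = -4.5625, p(m) = -0.0039 (−); new bracket [-4.5625, -4.5]
m = -4.53125, p(m) = 0.124 (+); new bracket [-4.5625, -4.53125]
m = -4.546875, p(m) = 0.0603 (+); new bracket [-4.5625, -4.546875]

+---++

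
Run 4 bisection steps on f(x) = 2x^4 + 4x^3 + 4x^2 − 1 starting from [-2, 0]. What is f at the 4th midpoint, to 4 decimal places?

midpoint -1: f = 1 > 0 → [-1, 0]
midpoint -0.5: f = -0.375 < 0 → [-1, -0.5]
midpoint -0.75: f = 0.195312 > 0 → [-0.75, -0.5]
midpoint -0.625: f = -0.1089 < 0 → [-0.75, -0.625]

-0.1089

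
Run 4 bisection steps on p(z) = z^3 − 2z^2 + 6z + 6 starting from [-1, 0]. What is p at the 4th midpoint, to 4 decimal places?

0.6047

midpoint -0.5: p = 2.375 > 0 → [-1, -0.5]
midpoint -0.75: p = -0.046875 < 0 → [-0.75, -0.5]
midpoint -0.625: p = 1.224609 > 0 → [-0.75, -0.625]
midpoint -0.6875: p = 0.6047 > 0 → [-0.75, -0.6875]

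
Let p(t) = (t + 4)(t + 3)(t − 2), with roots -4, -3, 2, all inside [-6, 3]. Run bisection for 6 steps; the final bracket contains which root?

midpoint -1.5: p = -13.125 < 0 → [-1.5, 3]
midpoint 0.75: p = -22.265625 < 0 → [0.75, 3]
midpoint 1.875: p = -3.580078 < 0 → [1.875, 3]
midpoint 2.4375: p = 15.3142 > 0 → [1.875, 2.4375]
midpoint 2.15625: p = 4.9599 > 0 → [1.875, 2.15625]
midpoint 2.015625: p = 0.4714 > 0 → [1.875, 2.015625]

2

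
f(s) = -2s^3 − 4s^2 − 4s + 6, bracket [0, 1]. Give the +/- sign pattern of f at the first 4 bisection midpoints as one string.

+-++

midpoint 0.5: f = 2.75 > 0 → [0.5, 1]
midpoint 0.75: f = -0.09375 < 0 → [0.5, 0.75]
midpoint 0.625: f = 1.449219 > 0 → [0.625, 0.75]
midpoint 0.6875: f = 0.7095 > 0 → [0.6875, 0.75]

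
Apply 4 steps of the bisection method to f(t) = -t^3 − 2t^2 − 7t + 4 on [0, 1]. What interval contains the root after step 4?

f(0.5) = -0.125 < 0, so the root lies in [0, 0.5]
f(0.25) = 2.109375 > 0, so the root lies in [0.25, 0.5]
f(0.375) = 1.041016 > 0, so the root lies in [0.375, 0.5]
f(0.4375) = 0.4709 > 0, so the root lies in [0.4375, 0.5]

[0.4375, 0.5]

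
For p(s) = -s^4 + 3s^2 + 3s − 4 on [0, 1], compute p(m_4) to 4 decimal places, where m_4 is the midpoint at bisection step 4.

-0.0178

midpoint 0.5: p = -1.8125 < 0 → [0.5, 1]
midpoint 0.75: p = -0.378906 < 0 → [0.75, 1]
midpoint 0.875: p = 0.335693 > 0 → [0.75, 0.875]
midpoint 0.8125: p = -0.0178 < 0 → [0.8125, 0.875]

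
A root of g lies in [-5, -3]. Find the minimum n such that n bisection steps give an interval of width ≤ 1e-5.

Width after n steps is 2/2^n. Need 2^n ≥ 2/1e-5 = 200000.
2^17 = 131072 < 200000 ≤ 2^18 = 262144, so n = 18.

18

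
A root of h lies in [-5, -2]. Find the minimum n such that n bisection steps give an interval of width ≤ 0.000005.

Width after n steps is 3/2^n. Need 2^n ≥ 3/0.000005 = 600000.
2^19 = 524288 < 600000 ≤ 2^20 = 1048576, so n = 20.

20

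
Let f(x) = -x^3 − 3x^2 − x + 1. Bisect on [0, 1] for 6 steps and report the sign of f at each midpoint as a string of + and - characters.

x = 0.5 gives f = -0.375, negative; keep [0, 0.5]
x = 0.25 gives f = 0.546875, positive; keep [0.25, 0.5]
x = 0.375 gives f = 0.150391, positive; keep [0.375, 0.5]
x = 0.4375 gives f = -0.0955, negative; keep [0.375, 0.4375]
x = 0.40625 gives f = 0.0316, positive; keep [0.40625, 0.4375]
x = 0.421875 gives f = -0.0309, negative; keep [0.40625, 0.421875]

-++-+-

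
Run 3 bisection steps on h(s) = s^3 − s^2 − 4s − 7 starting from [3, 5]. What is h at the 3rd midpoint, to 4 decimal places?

midpoint 4: h = 25 > 0 → [3, 4]
midpoint 3.5: h = 9.625 > 0 → [3, 3.5]
midpoint 3.25: h = 3.765625 > 0 → [3, 3.25]

3.7656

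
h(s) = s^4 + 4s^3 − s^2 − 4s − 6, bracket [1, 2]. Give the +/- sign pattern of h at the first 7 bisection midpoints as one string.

s = 1.5 gives h = 4.3125, positive; keep [1, 1.5]
s = 1.25 gives h = -2.308594, negative; keep [1.25, 1.5]
s = 1.375 gives h = 0.582275, positive; keep [1.25, 1.375]
s = 1.3125 gives h = -0.9612, negative; keep [1.3125, 1.375]
s = 1.34375 gives h = -0.2148, negative; keep [1.34375, 1.375]
s = 1.359375 gives h = 0.1773, positive; keep [1.34375, 1.359375]
s = 1.3515625 gives h = -0.0203, negative; keep [1.3515625, 1.359375]

+-+--+-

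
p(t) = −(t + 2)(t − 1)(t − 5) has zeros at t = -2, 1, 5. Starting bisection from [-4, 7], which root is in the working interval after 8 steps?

5

p(1.5) = 6.125 > 0, so the root lies in [1.5, 7]
p(4.25) = 15.234375 > 0, so the root lies in [4.25, 7]
p(5.625) = -22.041016 < 0, so the root lies in [4.25, 5.625]
p(4.9375) = 1.7073 > 0, so the root lies in [4.9375, 5.625]
p(5.28125) = -8.7674 < 0, so the root lies in [4.9375, 5.28125]
p(5.109375) = -3.1954 < 0, so the root lies in [4.9375, 5.109375]
p(5.0234375) = -0.6623 < 0, so the root lies in [4.9375, 5.0234375]
p(4.98046875) = 0.5427 > 0, so the root lies in [4.98046875, 5.0234375]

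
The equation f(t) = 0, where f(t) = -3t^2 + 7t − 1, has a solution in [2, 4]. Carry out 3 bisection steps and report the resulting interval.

t = 3 gives f = -7, negative; keep [2, 3]
t = 2.5 gives f = -2.25, negative; keep [2, 2.5]
t = 2.25 gives f = -0.4375, negative; keep [2, 2.25]

[2, 2.25]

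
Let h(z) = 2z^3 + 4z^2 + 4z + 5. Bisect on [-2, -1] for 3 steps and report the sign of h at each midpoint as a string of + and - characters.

+-+

h(-1.5) = 1.25 > 0, so the root lies in [-2, -1.5]
h(-1.75) = -0.46875 < 0, so the root lies in [-1.75, -1.5]
h(-1.625) = 0.480469 > 0, so the root lies in [-1.75, -1.625]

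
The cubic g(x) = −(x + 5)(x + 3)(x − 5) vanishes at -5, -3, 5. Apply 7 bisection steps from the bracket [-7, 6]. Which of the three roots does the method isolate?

5

midpoint -0.5: g = 61.875 > 0 → [-0.5, 6]
midpoint 2.75: g = 100.265625 > 0 → [2.75, 6]
midpoint 4.375: g = 43.212891 > 0 → [4.375, 6]
midpoint 5.1875: g = -15.6394 < 0 → [4.375, 5.1875]
midpoint 4.78125: g = 16.6491 > 0 → [4.78125, 5.1875]
midpoint 4.984375: g = 1.2456 > 0 → [4.984375, 5.1875]
midpoint 5.0859375: g = -7.0086 < 0 → [4.984375, 5.0859375]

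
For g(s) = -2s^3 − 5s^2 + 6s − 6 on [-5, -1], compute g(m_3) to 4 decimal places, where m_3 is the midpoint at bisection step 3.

g(-3) = -15 < 0, so the root lies in [-5, -3]
g(-4) = 18 > 0, so the root lies in [-4, -3]
g(-3.5) = -2.5 < 0, so the root lies in [-4, -3.5]

-2.5000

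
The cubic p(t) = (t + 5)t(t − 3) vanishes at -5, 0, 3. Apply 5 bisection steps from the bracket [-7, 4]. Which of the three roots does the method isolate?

m = -1.5, p(m) = 23.625 (+); new bracket [-7, -1.5]
m = -4.25, p(m) = 23.109375 (+); new bracket [-7, -4.25]
m = -5.625, p(m) = -30.322266 (−); new bracket [-5.625, -4.25]
m = -4.9375, p(m) = 2.4495 (+); new bracket [-5.625, -4.9375]
m = -5.28125, p(m) = -12.3006 (−); new bracket [-5.28125, -4.9375]

-5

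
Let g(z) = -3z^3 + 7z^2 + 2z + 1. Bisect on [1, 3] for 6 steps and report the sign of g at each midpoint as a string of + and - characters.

g(2) = 9 > 0, so the root lies in [2, 3]
g(2.5) = 2.875 > 0, so the root lies in [2.5, 3]
g(2.75) = -2.953125 < 0, so the root lies in [2.5, 2.75]
g(2.625) = 0.2207 > 0, so the root lies in [2.625, 2.75]
g(2.6875) = -1.2991 < 0, so the root lies in [2.625, 2.6875]
g(2.65625) = -0.5227 < 0, so the root lies in [2.625, 2.65625]

++-+--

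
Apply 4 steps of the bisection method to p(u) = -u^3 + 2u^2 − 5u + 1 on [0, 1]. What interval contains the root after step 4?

[0.1875, 0.25]

p(0.5) = -1.125 < 0, so the root lies in [0, 0.5]
p(0.25) = -0.140625 < 0, so the root lies in [0, 0.25]
p(0.125) = 0.404297 > 0, so the root lies in [0.125, 0.25]
p(0.1875) = 0.1262 > 0, so the root lies in [0.1875, 0.25]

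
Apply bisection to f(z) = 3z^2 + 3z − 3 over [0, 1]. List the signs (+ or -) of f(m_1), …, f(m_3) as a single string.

-++

f(0.5) = -0.75 < 0, so the root lies in [0.5, 1]
f(0.75) = 0.9375 > 0, so the root lies in [0.5, 0.75]
f(0.625) = 0.046875 > 0, so the root lies in [0.5, 0.625]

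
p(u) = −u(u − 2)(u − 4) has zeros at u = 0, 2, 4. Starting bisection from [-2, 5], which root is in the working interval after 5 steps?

m = 1.5, p(m) = -1.875 (−); new bracket [-2, 1.5]
m = -0.25, p(m) = 2.390625 (+); new bracket [-0.25, 1.5]
m = 0.625, p(m) = -2.900391 (−); new bracket [-0.25, 0.625]
m = 0.1875, p(m) = -1.2957 (−); new bracket [-0.25, 0.1875]
m = -0.03125, p(m) = 0.2559 (+); new bracket [-0.03125, 0.1875]

0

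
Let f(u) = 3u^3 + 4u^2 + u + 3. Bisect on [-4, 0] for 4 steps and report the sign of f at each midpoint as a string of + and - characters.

-++-

midpoint -2: f = -7 < 0 → [-2, 0]
midpoint -1: f = 3 > 0 → [-2, -1]
midpoint -1.5: f = 0.375 > 0 → [-2, -1.5]
midpoint -1.75: f = -2.5781 < 0 → [-1.75, -1.5]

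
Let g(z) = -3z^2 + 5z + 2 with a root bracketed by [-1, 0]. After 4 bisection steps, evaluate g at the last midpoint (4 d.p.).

z = -0.5 gives g = -1.25, negative; keep [-0.5, 0]
z = -0.25 gives g = 0.5625, positive; keep [-0.5, -0.25]
z = -0.375 gives g = -0.296875, negative; keep [-0.375, -0.25]
z = -0.3125 gives g = 0.1445, positive; keep [-0.375, -0.3125]

0.1445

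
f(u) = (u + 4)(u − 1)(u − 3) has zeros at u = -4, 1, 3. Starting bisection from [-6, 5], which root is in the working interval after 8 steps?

-4

u = -0.5 gives f = 18.375, positive; keep [-6, -0.5]
u = -3.25 gives f = 19.921875, positive; keep [-6, -3.25]
u = -4.625 gives f = -26.806641, negative; keep [-4.625, -3.25]
u = -3.9375 gives f = 2.1409, positive; keep [-4.625, -3.9375]
u = -4.28125 gives f = -10.8152, negative; keep [-4.28125, -3.9375]
u = -4.109375 gives f = -3.973, negative; keep [-4.109375, -3.9375]
u = -4.0234375 gives f = -0.8269, negative; keep [-4.0234375, -3.9375]
u = -3.98046875 gives f = 0.679, positive; keep [-4.0234375, -3.98046875]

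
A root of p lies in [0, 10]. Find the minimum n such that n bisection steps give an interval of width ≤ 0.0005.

Width after n steps is 10/2^n. Need 2^n ≥ 10/0.0005 = 20000.
2^14 = 16384 < 20000 ≤ 2^15 = 32768, so n = 15.

15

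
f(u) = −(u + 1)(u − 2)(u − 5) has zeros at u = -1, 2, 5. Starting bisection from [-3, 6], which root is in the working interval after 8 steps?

-1

f(1.5) = -4.375 < 0, so the root lies in [-3, 1.5]
f(-0.75) = -3.953125 < 0, so the root lies in [-3, -0.75]
f(-1.875) = 23.310547 > 0, so the root lies in [-1.875, -0.75]
f(-1.3125) = 6.5344 > 0, so the root lies in [-1.3125, -0.75]
f(-1.03125) = 0.5713 > 0, so the root lies in [-1.03125, -0.75]
f(-0.890625) = -1.8624 < 0, so the root lies in [-1.03125, -0.890625]
f(-0.9609375) = -0.6895 < 0, so the root lies in [-1.03125, -0.9609375]
f(-0.99609375) = -0.0702 < 0, so the root lies in [-1.03125, -0.99609375]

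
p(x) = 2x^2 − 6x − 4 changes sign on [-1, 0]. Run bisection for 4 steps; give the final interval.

[-0.5625, -0.5]

p(-0.5) = -0.5 < 0, so the root lies in [-1, -0.5]
p(-0.75) = 1.625 > 0, so the root lies in [-0.75, -0.5]
p(-0.625) = 0.53125 > 0, so the root lies in [-0.625, -0.5]
p(-0.5625) = 0.0078 > 0, so the root lies in [-0.5625, -0.5]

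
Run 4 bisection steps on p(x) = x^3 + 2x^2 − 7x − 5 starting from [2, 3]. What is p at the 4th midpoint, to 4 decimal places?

-0.2747

p(2.5) = 5.625 > 0, so the root lies in [2, 2.5]
p(2.25) = 0.765625 > 0, so the root lies in [2, 2.25]
p(2.125) = -1.248047 < 0, so the root lies in [2.125, 2.25]
p(2.1875) = -0.2747 < 0, so the root lies in [2.1875, 2.25]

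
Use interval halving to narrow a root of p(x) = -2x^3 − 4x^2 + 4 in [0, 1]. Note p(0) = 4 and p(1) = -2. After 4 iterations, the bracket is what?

[0.8125, 0.875]

p(0.5) = 2.75 > 0, so the root lies in [0.5, 1]
p(0.75) = 0.90625 > 0, so the root lies in [0.75, 1]
p(0.875) = -0.402344 < 0, so the root lies in [0.75, 0.875]
p(0.8125) = 0.2866 > 0, so the root lies in [0.8125, 0.875]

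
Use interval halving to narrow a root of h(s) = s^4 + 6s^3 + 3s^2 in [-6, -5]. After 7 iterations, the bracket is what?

[-5.453125, -5.4453125]

midpoint -5.5: h = 7.5625 > 0 → [-5.5, -5]
midpoint -5.25: h = -25.839844 < 0 → [-5.5, -5.25]
midpoint -5.375: h = -10.382568 < 0 → [-5.5, -5.375]
midpoint -5.4375: h = -1.7324 < 0 → [-5.5, -5.4375]
midpoint -5.46875: h = 2.833 > 0 → [-5.46875, -5.4375]
midpoint -5.453125: h = 0.53 > 0 → [-5.453125, -5.4375]
midpoint -5.4453125: h = -0.6063 < 0 → [-5.453125, -5.4453125]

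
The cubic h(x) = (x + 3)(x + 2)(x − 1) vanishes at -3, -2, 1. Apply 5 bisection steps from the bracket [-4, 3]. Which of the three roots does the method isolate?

1

x = -0.5 gives h = -5.625, negative; keep [-0.5, 3]
x = 1.25 gives h = 3.453125, positive; keep [-0.5, 1.25]
x = 0.375 gives h = -5.009766, negative; keep [0.375, 1.25]
x = 0.8125 gives h = -2.0105, negative; keep [0.8125, 1.25]
x = 1.03125 gives h = 0.3819, positive; keep [0.8125, 1.03125]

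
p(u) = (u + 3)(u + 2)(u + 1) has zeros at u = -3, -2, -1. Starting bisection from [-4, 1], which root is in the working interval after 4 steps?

-1

p(-1.5) = -0.375 < 0, so the root lies in [-1.5, 1]
p(-0.25) = 3.609375 > 0, so the root lies in [-1.5, -0.25]
p(-0.875) = 0.298828 > 0, so the root lies in [-1.5, -0.875]
p(-1.1875) = -0.2761 < 0, so the root lies in [-1.1875, -0.875]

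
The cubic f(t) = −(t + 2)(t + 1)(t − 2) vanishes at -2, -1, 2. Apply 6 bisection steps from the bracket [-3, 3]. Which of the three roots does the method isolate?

2

midpoint 0: f = 4 > 0 → [0, 3]
midpoint 1.5: f = 4.375 > 0 → [1.5, 3]
midpoint 2.25: f = -3.453125 < 0 → [1.5, 2.25]
midpoint 1.875: f = 1.3926 > 0 → [1.875, 2.25]
midpoint 2.0625: f = -0.7776 < 0 → [1.875, 2.0625]
midpoint 1.96875: f = 0.3682 > 0 → [1.96875, 2.0625]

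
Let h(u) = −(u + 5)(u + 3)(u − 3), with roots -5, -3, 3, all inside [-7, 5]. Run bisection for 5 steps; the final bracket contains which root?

3

midpoint -1: h = 32 > 0 → [-1, 5]
midpoint 2: h = 35 > 0 → [2, 5]
midpoint 3.5: h = -27.625 < 0 → [2, 3.5]
midpoint 2.75: h = 11.1406 > 0 → [2.75, 3.5]
midpoint 3.125: h = -6.2207 < 0 → [2.75, 3.125]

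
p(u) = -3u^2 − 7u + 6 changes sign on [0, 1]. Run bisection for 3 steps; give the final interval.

m = 0.5, p(m) = 1.75 (+); new bracket [0.5, 1]
m = 0.75, p(m) = -0.9375 (−); new bracket [0.5, 0.75]
m = 0.625, p(m) = 0.453125 (+); new bracket [0.625, 0.75]

[0.625, 0.75]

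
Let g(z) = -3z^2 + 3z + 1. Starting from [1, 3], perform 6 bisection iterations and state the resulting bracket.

midpoint 2: g = -5 < 0 → [1, 2]
midpoint 1.5: g = -1.25 < 0 → [1, 1.5]
midpoint 1.25: g = 0.0625 > 0 → [1.25, 1.5]
midpoint 1.375: g = -0.5469 < 0 → [1.25, 1.375]
midpoint 1.3125: g = -0.2305 < 0 → [1.25, 1.3125]
midpoint 1.28125: g = -0.0811 < 0 → [1.25, 1.28125]

[1.25, 1.28125]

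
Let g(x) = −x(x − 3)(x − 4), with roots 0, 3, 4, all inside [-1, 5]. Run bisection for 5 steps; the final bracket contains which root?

0

m = 2, g(m) = -4 (−); new bracket [-1, 2]
m = 0.5, g(m) = -4.375 (−); new bracket [-1, 0.5]
m = -0.25, g(m) = 3.453125 (+); new bracket [-0.25, 0.5]
m = 0.125, g(m) = -1.3926 (−); new bracket [-0.25, 0.125]
m = -0.0625, g(m) = 0.7776 (+); new bracket [-0.0625, 0.125]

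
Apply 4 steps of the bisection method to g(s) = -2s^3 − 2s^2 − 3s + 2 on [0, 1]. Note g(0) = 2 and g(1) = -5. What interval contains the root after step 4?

g(0.5) = -0.25 < 0, so the root lies in [0, 0.5]
g(0.25) = 1.09375 > 0, so the root lies in [0.25, 0.5]
g(0.375) = 0.488281 > 0, so the root lies in [0.375, 0.5]
g(0.4375) = 0.1372 > 0, so the root lies in [0.4375, 0.5]

[0.4375, 0.5]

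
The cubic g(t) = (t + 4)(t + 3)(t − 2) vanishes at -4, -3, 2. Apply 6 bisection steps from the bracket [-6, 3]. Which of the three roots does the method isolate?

2

midpoint -1.5: g = -13.125 < 0 → [-1.5, 3]
midpoint 0.75: g = -22.265625 < 0 → [0.75, 3]
midpoint 1.875: g = -3.580078 < 0 → [1.875, 3]
midpoint 2.4375: g = 15.3142 > 0 → [1.875, 2.4375]
midpoint 2.15625: g = 4.9599 > 0 → [1.875, 2.15625]
midpoint 2.015625: g = 0.4714 > 0 → [1.875, 2.015625]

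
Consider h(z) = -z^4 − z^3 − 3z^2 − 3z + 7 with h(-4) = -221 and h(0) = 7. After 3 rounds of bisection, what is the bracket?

[-2, -1.5]

z = -2 gives h = -7, negative; keep [-2, 0]
z = -1 gives h = 7, positive; keep [-2, -1]
z = -1.5 gives h = 3.0625, positive; keep [-2, -1.5]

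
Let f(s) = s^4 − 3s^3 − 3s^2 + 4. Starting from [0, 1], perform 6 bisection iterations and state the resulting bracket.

[0.890625, 0.90625]

s = 0.5 gives f = 2.9375, positive; keep [0.5, 1]
s = 0.75 gives f = 1.363281, positive; keep [0.75, 1]
s = 0.875 gives f = 0.279541, positive; keep [0.875, 1]
s = 0.9375 gives f = -0.3362, negative; keep [0.875, 0.9375]
s = 0.90625 gives f = -0.0222, negative; keep [0.875, 0.90625]
s = 0.890625 gives f = 0.1302, positive; keep [0.890625, 0.90625]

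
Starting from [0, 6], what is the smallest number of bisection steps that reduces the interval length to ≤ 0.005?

Width after n steps is 6/2^n. Need 2^n ≥ 6/0.005 = 1200.
2^10 = 1024 < 1200 ≤ 2^11 = 2048, so n = 11.

11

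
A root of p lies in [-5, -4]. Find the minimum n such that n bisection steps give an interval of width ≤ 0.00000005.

25

Width after n steps is 1/2^n. Need 2^n ≥ 1/0.00000005 = 20000000.
2^24 = 16777216 < 20000000 ≤ 2^25 = 33554432, so n = 25.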